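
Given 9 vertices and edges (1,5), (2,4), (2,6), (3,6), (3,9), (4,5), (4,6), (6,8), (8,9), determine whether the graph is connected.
No, it has 2 components: {1, 2, 3, 4, 5, 6, 8, 9}, {7}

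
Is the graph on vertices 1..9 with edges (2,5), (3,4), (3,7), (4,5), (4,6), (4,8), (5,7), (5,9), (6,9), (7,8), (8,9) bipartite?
Yes. Partition: {1, 2, 4, 7, 9}, {3, 5, 6, 8}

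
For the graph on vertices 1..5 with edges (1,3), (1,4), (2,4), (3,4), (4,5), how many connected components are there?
1 (components: {1, 2, 3, 4, 5})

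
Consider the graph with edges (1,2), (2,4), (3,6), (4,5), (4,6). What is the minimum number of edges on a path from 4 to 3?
2 (path: 4 -> 6 -> 3, 2 edges)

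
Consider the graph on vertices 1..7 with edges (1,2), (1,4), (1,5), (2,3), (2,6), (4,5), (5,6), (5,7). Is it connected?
Yes (BFS from 1 visits [1, 2, 4, 5, 3, 6, 7] — all 7 vertices reached)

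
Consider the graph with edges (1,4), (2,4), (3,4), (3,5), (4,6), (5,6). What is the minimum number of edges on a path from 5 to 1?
3 (path: 5 -> 3 -> 4 -> 1, 3 edges)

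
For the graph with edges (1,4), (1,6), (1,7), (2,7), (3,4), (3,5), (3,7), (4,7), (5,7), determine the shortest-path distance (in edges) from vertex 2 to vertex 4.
2 (path: 2 -> 7 -> 4, 2 edges)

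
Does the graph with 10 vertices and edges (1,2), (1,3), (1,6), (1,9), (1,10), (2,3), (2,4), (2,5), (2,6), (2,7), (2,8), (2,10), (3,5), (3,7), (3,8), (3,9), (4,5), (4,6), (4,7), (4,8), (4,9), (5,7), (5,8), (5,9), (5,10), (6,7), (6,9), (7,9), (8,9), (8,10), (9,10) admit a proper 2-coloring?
No (odd cycle of length 3: 2 -> 1 -> 3 -> 2)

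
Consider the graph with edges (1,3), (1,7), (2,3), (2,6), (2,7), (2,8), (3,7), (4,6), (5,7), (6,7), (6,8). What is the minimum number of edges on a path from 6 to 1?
2 (path: 6 -> 7 -> 1, 2 edges)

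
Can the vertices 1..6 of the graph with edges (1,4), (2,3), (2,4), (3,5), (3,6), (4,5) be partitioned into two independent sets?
Yes. Partition: {1, 2, 5, 6}, {3, 4}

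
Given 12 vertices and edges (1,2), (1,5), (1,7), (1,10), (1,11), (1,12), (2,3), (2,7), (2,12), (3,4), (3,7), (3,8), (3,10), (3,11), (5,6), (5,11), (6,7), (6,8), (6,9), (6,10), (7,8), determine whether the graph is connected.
Yes (BFS from 1 visits [1, 2, 5, 7, 10, 11, 12, 3, 6, 8, 4, 9] — all 12 vertices reached)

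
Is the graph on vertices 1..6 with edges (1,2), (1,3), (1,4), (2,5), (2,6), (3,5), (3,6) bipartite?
Yes. Partition: {1, 5, 6}, {2, 3, 4}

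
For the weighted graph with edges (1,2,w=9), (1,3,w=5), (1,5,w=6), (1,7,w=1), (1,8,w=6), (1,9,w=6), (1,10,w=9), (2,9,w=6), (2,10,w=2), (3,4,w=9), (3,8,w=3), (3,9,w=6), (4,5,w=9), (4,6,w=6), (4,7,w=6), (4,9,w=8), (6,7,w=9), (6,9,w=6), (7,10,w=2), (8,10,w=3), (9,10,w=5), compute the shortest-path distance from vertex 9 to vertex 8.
8 (path: 9 -> 10 -> 8; weights 5 + 3 = 8)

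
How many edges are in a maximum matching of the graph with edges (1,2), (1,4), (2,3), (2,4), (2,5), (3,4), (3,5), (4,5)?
2 (matching: (1,4), (2,5); upper bound floor(n/2) = floor(5/2) = 2)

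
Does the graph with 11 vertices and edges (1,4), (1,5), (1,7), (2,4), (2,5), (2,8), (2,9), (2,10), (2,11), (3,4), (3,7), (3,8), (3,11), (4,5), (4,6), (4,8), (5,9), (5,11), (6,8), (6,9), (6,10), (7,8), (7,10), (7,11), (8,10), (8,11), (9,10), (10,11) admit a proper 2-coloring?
No (odd cycle of length 3: 5 -> 1 -> 4 -> 5)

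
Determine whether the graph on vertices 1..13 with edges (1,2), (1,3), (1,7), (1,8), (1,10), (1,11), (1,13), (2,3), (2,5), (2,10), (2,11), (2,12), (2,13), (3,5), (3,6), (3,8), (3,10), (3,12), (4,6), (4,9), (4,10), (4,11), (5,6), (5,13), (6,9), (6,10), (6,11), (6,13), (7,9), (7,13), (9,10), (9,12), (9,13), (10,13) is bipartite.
No (odd cycle of length 3: 10 -> 1 -> 3 -> 10)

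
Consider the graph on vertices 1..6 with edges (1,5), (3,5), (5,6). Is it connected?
No, it has 3 components: {1, 3, 5, 6}, {2}, {4}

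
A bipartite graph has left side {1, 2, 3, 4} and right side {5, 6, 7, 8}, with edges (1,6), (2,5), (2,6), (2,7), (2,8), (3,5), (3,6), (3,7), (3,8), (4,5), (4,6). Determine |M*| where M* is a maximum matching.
4 (matching: (1,6), (2,8), (3,7), (4,5); upper bound min(|L|,|R|) = min(4,4) = 4)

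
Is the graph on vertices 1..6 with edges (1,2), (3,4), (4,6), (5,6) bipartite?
Yes. Partition: {1, 3, 6}, {2, 4, 5}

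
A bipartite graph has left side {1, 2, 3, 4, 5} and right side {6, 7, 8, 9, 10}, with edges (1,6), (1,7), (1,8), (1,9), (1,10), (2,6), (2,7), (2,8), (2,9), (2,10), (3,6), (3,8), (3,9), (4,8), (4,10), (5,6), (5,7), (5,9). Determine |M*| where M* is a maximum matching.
5 (matching: (1,10), (2,9), (3,6), (4,8), (5,7); upper bound min(|L|,|R|) = min(5,5) = 5)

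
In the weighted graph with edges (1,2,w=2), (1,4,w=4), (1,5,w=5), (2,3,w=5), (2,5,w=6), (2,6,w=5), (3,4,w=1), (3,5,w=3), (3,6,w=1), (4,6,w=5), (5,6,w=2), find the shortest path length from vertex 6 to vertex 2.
5 (path: 6 -> 2; weights 5 = 5)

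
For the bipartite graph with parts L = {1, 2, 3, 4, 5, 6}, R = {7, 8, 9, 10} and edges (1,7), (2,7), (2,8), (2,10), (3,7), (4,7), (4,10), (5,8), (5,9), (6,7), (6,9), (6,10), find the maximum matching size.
4 (matching: (1,7), (2,10), (5,8), (6,9); upper bound min(|L|,|R|) = min(6,4) = 4)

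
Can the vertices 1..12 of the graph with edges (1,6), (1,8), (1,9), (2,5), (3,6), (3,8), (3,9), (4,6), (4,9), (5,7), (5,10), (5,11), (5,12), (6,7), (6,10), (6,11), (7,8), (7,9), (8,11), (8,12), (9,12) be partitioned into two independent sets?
Yes. Partition: {1, 2, 3, 4, 7, 10, 11, 12}, {5, 6, 8, 9}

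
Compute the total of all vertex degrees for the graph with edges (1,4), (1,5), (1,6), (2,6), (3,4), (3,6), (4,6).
14 (handshake: sum of degrees = 2|E| = 2 x 7 = 14)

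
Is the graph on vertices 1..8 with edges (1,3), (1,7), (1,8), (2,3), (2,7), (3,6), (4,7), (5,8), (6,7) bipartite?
Yes. Partition: {1, 2, 4, 5, 6}, {3, 7, 8}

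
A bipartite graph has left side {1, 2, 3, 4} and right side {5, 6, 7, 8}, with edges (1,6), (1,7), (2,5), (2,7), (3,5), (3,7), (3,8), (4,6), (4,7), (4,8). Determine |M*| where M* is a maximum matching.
4 (matching: (1,7), (2,5), (3,8), (4,6); upper bound min(|L|,|R|) = min(4,4) = 4)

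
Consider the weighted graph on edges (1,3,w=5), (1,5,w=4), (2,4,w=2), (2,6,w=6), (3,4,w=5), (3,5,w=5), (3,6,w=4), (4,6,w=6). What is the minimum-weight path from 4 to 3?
5 (path: 4 -> 3; weights 5 = 5)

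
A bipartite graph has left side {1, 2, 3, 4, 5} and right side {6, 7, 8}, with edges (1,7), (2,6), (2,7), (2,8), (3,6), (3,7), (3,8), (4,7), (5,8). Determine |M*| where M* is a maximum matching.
3 (matching: (1,7), (2,8), (3,6); upper bound min(|L|,|R|) = min(5,3) = 3)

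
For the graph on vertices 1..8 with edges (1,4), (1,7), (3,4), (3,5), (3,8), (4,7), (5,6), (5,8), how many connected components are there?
2 (components: {1, 3, 4, 5, 6, 7, 8}, {2})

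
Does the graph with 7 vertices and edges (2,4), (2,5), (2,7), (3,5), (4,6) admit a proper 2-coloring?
Yes. Partition: {1, 2, 3, 6}, {4, 5, 7}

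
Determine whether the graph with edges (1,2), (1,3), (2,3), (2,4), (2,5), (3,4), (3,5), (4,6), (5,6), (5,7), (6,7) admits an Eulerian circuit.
No (2 vertices have odd degree: {4, 6}; Eulerian circuit requires 0)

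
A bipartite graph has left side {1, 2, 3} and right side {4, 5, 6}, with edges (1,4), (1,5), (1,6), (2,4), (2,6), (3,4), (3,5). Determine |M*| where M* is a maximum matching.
3 (matching: (1,6), (2,4), (3,5); upper bound min(|L|,|R|) = min(3,3) = 3)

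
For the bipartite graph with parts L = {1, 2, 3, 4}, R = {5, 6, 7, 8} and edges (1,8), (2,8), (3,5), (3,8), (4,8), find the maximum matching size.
2 (matching: (1,8), (3,5); upper bound min(|L|,|R|) = min(4,4) = 4)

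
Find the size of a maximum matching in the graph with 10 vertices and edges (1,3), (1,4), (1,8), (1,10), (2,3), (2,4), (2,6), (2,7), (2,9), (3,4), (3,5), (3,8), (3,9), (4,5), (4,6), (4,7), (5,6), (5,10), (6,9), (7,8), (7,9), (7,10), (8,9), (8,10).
5 (matching: (1,8), (2,6), (3,9), (4,5), (7,10); upper bound floor(n/2) = floor(10/2) = 5)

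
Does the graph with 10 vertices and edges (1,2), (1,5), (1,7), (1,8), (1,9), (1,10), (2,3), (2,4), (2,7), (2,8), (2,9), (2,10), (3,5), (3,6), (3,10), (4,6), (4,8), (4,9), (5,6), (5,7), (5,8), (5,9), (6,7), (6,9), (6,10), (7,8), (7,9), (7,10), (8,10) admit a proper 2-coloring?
No (odd cycle of length 3: 7 -> 1 -> 2 -> 7)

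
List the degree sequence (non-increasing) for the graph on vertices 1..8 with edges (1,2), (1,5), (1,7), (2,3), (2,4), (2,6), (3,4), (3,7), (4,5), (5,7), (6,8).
[4, 3, 3, 3, 3, 3, 2, 1] (degrees: deg(1)=3, deg(2)=4, deg(3)=3, deg(4)=3, deg(5)=3, deg(6)=2, deg(7)=3, deg(8)=1)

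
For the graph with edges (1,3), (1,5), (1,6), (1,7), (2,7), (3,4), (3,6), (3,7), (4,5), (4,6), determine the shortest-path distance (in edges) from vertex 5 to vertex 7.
2 (path: 5 -> 1 -> 7, 2 edges)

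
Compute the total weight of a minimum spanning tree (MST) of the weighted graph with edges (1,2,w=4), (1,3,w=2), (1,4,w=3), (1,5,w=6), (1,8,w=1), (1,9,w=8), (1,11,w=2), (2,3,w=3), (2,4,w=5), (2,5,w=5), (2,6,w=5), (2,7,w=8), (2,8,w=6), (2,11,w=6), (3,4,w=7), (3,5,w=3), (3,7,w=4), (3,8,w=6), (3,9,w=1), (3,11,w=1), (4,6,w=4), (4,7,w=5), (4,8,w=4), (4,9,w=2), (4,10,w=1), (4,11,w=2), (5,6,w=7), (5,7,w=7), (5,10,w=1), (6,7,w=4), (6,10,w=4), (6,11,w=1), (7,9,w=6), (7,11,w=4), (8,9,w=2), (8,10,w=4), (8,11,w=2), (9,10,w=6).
17 (MST edges: (1,3,w=2), (1,8,w=1), (2,3,w=3), (3,7,w=4), (3,9,w=1), (3,11,w=1), (4,10,w=1), (4,11,w=2), (5,10,w=1), (6,11,w=1); sum of weights 2 + 1 + 3 + 4 + 1 + 1 + 1 + 2 + 1 + 1 = 17)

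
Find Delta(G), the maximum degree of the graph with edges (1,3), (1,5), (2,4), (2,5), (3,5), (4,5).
4 (attained at vertex 5)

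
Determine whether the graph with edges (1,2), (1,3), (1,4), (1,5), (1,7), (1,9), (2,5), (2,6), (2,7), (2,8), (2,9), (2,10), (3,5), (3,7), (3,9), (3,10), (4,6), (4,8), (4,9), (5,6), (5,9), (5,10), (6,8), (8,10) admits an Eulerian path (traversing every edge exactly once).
No (4 vertices have odd degree: {2, 3, 7, 9}; Eulerian path requires 0 or 2)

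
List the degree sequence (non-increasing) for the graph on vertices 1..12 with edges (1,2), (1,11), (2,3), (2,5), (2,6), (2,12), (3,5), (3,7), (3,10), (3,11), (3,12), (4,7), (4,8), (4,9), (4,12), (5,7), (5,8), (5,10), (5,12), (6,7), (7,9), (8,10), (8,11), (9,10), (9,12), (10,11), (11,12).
[6, 6, 6, 5, 5, 5, 5, 4, 4, 4, 2, 2] (degrees: deg(1)=2, deg(2)=5, deg(3)=6, deg(4)=4, deg(5)=6, deg(6)=2, deg(7)=5, deg(8)=4, deg(9)=4, deg(10)=5, deg(11)=5, deg(12)=6)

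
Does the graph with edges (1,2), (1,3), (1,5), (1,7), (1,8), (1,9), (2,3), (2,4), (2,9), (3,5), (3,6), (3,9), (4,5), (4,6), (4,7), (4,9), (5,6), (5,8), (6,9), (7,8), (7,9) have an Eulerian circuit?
No (4 vertices have odd degree: {3, 4, 5, 8}; Eulerian circuit requires 0)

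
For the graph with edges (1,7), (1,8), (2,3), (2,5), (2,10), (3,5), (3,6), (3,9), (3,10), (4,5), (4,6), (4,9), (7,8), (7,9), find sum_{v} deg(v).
28 (handshake: sum of degrees = 2|E| = 2 x 14 = 28)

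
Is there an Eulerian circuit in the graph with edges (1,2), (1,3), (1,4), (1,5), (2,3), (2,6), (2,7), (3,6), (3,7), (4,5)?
Yes (the graph is connected and all 7 vertices have even degree)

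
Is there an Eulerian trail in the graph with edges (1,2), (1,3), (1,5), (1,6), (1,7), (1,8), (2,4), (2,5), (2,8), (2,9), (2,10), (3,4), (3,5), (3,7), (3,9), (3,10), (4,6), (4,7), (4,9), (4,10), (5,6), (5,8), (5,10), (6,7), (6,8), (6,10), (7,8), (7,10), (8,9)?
Yes — and in fact it has an Eulerian circuit (the graph is connected and all 10 vertices have even degree)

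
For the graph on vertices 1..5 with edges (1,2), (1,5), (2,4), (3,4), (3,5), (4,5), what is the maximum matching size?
2 (matching: (2,4), (3,5); upper bound floor(n/2) = floor(5/2) = 2)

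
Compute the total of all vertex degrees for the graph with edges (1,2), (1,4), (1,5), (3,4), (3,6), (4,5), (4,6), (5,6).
16 (handshake: sum of degrees = 2|E| = 2 x 8 = 16)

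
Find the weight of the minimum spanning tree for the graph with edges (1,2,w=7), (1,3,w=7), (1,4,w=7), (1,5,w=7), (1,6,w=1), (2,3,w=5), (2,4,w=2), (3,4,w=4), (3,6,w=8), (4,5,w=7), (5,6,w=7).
21 (MST edges: (1,4,w=7), (1,5,w=7), (1,6,w=1), (2,4,w=2), (3,4,w=4); sum of weights 7 + 7 + 1 + 2 + 4 = 21)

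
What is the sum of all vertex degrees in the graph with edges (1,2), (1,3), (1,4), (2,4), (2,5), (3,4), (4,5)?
14 (handshake: sum of degrees = 2|E| = 2 x 7 = 14)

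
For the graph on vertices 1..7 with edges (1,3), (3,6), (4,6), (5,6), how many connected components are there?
3 (components: {1, 3, 4, 5, 6}, {2}, {7})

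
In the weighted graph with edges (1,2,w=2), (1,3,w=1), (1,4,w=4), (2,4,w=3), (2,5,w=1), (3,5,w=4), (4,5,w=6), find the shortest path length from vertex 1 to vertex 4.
4 (path: 1 -> 4; weights 4 = 4)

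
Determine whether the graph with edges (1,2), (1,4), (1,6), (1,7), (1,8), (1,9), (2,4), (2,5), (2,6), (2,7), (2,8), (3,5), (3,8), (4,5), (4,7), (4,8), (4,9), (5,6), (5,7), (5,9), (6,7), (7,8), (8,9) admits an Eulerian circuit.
Yes (the graph is connected and all 9 vertices have even degree)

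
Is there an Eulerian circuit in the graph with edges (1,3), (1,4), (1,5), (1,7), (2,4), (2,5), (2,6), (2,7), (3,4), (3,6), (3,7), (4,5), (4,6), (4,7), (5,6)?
Yes (the graph is connected and all 7 vertices have even degree)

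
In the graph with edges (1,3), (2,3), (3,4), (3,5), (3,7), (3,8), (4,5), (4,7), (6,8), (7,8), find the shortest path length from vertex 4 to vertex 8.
2 (path: 4 -> 7 -> 8, 2 edges)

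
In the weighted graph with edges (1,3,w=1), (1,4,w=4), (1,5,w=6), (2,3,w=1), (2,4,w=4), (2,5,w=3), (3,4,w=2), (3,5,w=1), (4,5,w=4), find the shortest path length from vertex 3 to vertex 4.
2 (path: 3 -> 4; weights 2 = 2)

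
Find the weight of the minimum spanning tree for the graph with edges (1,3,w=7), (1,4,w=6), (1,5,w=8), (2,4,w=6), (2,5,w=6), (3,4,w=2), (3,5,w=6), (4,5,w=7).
20 (MST edges: (1,4,w=6), (2,4,w=6), (2,5,w=6), (3,4,w=2); sum of weights 6 + 6 + 6 + 2 = 20)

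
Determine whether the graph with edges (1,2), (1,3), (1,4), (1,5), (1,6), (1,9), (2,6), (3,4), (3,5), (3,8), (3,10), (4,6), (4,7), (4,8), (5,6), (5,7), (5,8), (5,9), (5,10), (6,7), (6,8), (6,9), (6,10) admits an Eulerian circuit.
No (6 vertices have odd degree: {3, 4, 5, 7, 9, 10}; Eulerian circuit requires 0)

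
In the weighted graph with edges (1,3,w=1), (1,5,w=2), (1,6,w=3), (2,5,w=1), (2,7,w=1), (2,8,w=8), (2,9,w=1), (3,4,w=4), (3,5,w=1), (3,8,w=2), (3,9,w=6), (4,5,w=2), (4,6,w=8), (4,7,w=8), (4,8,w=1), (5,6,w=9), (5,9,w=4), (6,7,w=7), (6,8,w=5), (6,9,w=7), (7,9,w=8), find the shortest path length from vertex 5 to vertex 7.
2 (path: 5 -> 2 -> 7; weights 1 + 1 = 2)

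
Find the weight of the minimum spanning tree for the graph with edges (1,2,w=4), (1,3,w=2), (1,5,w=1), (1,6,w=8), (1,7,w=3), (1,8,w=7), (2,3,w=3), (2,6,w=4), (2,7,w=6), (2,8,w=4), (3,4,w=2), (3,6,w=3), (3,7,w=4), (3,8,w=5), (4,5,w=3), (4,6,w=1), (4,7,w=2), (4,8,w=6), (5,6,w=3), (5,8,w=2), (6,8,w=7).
13 (MST edges: (1,3,w=2), (1,5,w=1), (2,3,w=3), (3,4,w=2), (4,6,w=1), (4,7,w=2), (5,8,w=2); sum of weights 2 + 1 + 3 + 2 + 1 + 2 + 2 = 13)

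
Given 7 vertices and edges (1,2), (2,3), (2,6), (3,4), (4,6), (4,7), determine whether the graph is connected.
No, it has 2 components: {1, 2, 3, 4, 6, 7}, {5}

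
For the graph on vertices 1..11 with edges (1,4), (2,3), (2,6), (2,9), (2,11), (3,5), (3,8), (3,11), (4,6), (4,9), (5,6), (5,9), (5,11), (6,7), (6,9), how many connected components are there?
2 (components: {1, 2, 3, 4, 5, 6, 7, 8, 9, 11}, {10})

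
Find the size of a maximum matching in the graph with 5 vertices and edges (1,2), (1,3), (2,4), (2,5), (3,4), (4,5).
2 (matching: (2,5), (3,4); upper bound floor(n/2) = floor(5/2) = 2)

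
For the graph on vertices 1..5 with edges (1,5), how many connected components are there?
4 (components: {1, 5}, {2}, {3}, {4})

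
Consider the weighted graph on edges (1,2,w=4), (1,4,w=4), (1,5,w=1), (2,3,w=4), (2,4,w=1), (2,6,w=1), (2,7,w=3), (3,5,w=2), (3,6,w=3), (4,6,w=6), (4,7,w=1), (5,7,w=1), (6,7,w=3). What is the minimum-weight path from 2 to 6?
1 (path: 2 -> 6; weights 1 = 1)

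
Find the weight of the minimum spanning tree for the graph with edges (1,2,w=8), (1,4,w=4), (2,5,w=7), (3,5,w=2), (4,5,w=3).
16 (MST edges: (1,4,w=4), (2,5,w=7), (3,5,w=2), (4,5,w=3); sum of weights 4 + 7 + 2 + 3 = 16)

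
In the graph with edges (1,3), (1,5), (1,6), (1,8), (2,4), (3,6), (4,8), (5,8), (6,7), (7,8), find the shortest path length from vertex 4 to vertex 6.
3 (path: 4 -> 8 -> 1 -> 6, 3 edges)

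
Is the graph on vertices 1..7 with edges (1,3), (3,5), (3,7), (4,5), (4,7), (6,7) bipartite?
Yes. Partition: {1, 2, 5, 7}, {3, 4, 6}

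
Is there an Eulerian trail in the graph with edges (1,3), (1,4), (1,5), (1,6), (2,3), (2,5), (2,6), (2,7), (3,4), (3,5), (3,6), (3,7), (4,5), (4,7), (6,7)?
Yes — and in fact it has an Eulerian circuit (the graph is connected and all 7 vertices have even degree)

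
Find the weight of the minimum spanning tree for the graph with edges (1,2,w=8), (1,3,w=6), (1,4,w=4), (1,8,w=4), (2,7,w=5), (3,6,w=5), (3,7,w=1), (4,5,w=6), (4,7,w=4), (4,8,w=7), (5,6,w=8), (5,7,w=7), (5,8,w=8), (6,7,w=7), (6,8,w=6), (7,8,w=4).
29 (MST edges: (1,4,w=4), (1,8,w=4), (2,7,w=5), (3,6,w=5), (3,7,w=1), (4,5,w=6), (4,7,w=4); sum of weights 4 + 4 + 5 + 5 + 1 + 6 + 4 = 29)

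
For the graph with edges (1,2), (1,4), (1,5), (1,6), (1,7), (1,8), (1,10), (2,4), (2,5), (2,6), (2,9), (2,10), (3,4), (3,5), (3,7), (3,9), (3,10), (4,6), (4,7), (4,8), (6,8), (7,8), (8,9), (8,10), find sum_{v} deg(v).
48 (handshake: sum of degrees = 2|E| = 2 x 24 = 48)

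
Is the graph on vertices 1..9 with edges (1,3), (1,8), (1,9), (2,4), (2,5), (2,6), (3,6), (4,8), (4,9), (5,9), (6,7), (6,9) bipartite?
Yes. Partition: {1, 4, 5, 6}, {2, 3, 7, 8, 9}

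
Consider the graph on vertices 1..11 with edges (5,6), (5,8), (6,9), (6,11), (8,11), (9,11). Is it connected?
No, it has 7 components: {1}, {2}, {3}, {4}, {5, 6, 8, 9, 11}, {7}, {10}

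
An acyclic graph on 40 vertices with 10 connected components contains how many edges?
30 (Each of the 10 component trees on V_i vertices has V_i - 1 edges; summing gives V - C = 40 - 10 = 30)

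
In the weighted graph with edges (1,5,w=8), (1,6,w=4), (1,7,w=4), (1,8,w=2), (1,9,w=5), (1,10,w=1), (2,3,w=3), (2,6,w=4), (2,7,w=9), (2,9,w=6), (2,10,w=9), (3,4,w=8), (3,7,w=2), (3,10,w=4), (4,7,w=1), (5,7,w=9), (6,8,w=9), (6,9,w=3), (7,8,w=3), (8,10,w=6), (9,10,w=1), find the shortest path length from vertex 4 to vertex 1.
5 (path: 4 -> 7 -> 1; weights 1 + 4 = 5)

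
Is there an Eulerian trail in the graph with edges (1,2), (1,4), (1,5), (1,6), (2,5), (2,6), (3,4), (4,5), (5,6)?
No (4 vertices have odd degree: {2, 3, 4, 6}; Eulerian path requires 0 or 2)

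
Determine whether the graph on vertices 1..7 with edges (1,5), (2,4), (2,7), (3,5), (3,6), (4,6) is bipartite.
Yes. Partition: {1, 3, 4, 7}, {2, 5, 6}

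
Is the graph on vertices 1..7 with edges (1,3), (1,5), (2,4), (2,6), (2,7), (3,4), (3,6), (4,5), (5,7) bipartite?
Yes. Partition: {1, 4, 6, 7}, {2, 3, 5}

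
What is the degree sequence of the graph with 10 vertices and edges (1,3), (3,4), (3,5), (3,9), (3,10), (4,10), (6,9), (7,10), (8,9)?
[5, 3, 3, 2, 1, 1, 1, 1, 1, 0] (degrees: deg(1)=1, deg(2)=0, deg(3)=5, deg(4)=2, deg(5)=1, deg(6)=1, deg(7)=1, deg(8)=1, deg(9)=3, deg(10)=3)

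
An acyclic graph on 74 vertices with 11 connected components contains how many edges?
63 (Each of the 11 component trees on V_i vertices has V_i - 1 edges; summing gives V - C = 74 - 11 = 63)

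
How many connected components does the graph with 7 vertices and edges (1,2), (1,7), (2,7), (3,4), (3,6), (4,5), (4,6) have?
2 (components: {1, 2, 7}, {3, 4, 5, 6})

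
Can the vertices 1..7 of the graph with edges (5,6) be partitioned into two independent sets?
Yes. Partition: {1, 2, 3, 4, 5, 7}, {6}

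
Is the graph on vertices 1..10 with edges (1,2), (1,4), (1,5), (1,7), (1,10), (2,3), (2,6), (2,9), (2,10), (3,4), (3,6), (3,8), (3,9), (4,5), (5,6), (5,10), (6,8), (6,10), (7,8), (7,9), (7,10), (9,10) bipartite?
No (odd cycle of length 3: 5 -> 1 -> 4 -> 5)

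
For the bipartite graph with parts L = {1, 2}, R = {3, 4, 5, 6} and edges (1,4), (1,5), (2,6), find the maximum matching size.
2 (matching: (1,5), (2,6); upper bound min(|L|,|R|) = min(2,4) = 2)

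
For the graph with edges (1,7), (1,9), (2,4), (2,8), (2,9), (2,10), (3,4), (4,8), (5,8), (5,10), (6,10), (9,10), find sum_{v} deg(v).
24 (handshake: sum of degrees = 2|E| = 2 x 12 = 24)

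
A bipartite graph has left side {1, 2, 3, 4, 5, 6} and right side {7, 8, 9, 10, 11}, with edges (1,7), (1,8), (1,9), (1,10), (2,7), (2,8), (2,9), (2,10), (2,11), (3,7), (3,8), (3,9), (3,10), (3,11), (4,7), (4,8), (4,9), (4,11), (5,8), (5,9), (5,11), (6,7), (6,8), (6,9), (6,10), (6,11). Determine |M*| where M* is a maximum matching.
5 (matching: (1,10), (2,11), (3,9), (4,8), (6,7); upper bound min(|L|,|R|) = min(6,5) = 5)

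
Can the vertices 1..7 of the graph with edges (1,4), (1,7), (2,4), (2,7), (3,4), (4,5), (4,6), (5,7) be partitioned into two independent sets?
Yes. Partition: {1, 2, 3, 5, 6}, {4, 7}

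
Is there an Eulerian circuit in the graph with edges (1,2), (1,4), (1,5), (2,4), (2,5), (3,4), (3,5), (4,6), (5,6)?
No (2 vertices have odd degree: {1, 2}; Eulerian circuit requires 0)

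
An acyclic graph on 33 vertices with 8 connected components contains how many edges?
25 (Each of the 8 component trees on V_i vertices has V_i - 1 edges; summing gives V - C = 33 - 8 = 25)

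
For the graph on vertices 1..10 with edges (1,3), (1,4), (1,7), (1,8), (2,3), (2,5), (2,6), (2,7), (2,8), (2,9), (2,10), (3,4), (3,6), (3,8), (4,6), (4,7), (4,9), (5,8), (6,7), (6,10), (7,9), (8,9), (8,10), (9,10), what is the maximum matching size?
5 (matching: (1,7), (2,5), (3,8), (4,9), (6,10); upper bound floor(n/2) = floor(10/2) = 5)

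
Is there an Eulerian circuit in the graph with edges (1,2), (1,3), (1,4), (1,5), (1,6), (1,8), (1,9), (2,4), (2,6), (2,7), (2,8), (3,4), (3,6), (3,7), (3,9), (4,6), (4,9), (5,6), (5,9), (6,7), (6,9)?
No (8 vertices have odd degree: {1, 2, 3, 4, 5, 6, 7, 9}; Eulerian circuit requires 0)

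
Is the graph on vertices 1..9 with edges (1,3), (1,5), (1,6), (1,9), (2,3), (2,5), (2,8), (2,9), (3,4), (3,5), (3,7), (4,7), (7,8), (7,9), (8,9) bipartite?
No (odd cycle of length 3: 5 -> 1 -> 3 -> 5)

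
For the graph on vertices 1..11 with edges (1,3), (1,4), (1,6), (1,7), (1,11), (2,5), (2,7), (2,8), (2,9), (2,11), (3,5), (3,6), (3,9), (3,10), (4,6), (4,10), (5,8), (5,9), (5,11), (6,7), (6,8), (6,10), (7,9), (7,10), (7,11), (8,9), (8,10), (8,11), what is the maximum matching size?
5 (matching: (2,11), (3,5), (4,6), (7,10), (8,9); upper bound floor(n/2) = floor(11/2) = 5)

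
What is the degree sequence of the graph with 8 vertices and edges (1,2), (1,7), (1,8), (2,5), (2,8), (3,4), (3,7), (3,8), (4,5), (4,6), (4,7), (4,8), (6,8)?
[5, 5, 3, 3, 3, 3, 2, 2] (degrees: deg(1)=3, deg(2)=3, deg(3)=3, deg(4)=5, deg(5)=2, deg(6)=2, deg(7)=3, deg(8)=5)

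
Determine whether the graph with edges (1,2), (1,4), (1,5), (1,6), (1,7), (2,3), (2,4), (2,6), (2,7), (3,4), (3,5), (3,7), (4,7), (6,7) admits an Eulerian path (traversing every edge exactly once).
No (4 vertices have odd degree: {1, 2, 6, 7}; Eulerian path requires 0 or 2)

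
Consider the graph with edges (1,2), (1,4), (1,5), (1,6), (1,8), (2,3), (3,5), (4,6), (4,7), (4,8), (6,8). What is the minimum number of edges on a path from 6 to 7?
2 (path: 6 -> 4 -> 7, 2 edges)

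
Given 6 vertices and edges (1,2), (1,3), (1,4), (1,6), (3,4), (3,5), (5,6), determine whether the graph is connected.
Yes (BFS from 1 visits [1, 2, 3, 4, 6, 5] — all 6 vertices reached)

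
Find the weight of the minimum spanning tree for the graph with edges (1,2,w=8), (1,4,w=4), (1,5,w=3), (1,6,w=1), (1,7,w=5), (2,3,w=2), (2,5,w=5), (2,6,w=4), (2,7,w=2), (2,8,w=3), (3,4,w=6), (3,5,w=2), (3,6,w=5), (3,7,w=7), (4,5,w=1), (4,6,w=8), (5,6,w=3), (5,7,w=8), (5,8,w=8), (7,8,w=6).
14 (MST edges: (1,5,w=3), (1,6,w=1), (2,3,w=2), (2,7,w=2), (2,8,w=3), (3,5,w=2), (4,5,w=1); sum of weights 3 + 1 + 2 + 2 + 3 + 2 + 1 = 14)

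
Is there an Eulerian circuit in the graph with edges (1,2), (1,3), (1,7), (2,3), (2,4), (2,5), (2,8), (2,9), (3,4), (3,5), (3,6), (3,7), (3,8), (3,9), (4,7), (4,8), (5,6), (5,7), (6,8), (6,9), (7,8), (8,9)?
No (2 vertices have odd degree: {1, 7}; Eulerian circuit requires 0)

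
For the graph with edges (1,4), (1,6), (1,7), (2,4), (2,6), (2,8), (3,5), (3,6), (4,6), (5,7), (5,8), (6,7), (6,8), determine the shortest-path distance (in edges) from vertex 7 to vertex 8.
2 (path: 7 -> 5 -> 8, 2 edges)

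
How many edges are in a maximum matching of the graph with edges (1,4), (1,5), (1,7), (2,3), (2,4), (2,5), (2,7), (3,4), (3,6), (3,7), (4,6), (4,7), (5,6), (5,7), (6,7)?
3 (matching: (2,3), (4,7), (5,6); upper bound floor(n/2) = floor(7/2) = 3)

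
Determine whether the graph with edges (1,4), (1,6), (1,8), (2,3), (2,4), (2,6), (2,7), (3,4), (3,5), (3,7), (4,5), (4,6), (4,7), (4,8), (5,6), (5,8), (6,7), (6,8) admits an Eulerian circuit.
No (2 vertices have odd degree: {1, 4}; Eulerian circuit requires 0)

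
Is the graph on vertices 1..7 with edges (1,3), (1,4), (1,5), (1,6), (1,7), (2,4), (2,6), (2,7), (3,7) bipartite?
No (odd cycle of length 3: 7 -> 1 -> 3 -> 7)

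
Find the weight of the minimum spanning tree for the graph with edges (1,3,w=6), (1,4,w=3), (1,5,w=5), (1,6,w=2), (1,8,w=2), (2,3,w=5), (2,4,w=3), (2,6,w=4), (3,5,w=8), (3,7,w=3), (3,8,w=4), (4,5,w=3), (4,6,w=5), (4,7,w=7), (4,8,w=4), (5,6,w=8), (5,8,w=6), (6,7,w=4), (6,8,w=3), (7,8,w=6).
20 (MST edges: (1,4,w=3), (1,6,w=2), (1,8,w=2), (2,4,w=3), (3,7,w=3), (3,8,w=4), (4,5,w=3); sum of weights 3 + 2 + 2 + 3 + 3 + 4 + 3 = 20)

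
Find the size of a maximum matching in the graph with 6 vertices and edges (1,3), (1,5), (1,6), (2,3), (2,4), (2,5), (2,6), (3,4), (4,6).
3 (matching: (1,6), (2,5), (3,4); upper bound floor(n/2) = floor(6/2) = 3)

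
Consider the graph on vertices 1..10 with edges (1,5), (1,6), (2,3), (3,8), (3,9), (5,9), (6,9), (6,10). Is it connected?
No, it has 3 components: {1, 2, 3, 5, 6, 8, 9, 10}, {4}, {7}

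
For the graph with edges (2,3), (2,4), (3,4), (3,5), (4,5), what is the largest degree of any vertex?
3 (attained at vertices 3, 4)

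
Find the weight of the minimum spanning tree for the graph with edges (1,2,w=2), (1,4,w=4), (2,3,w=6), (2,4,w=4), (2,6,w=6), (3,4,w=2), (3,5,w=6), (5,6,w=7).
20 (MST edges: (1,2,w=2), (1,4,w=4), (2,6,w=6), (3,4,w=2), (3,5,w=6); sum of weights 2 + 4 + 6 + 2 + 6 = 20)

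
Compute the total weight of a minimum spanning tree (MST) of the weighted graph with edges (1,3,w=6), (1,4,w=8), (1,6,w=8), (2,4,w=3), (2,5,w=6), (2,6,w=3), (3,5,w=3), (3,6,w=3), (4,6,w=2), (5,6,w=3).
17 (MST edges: (1,3,w=6), (2,4,w=3), (3,5,w=3), (3,6,w=3), (4,6,w=2); sum of weights 6 + 3 + 3 + 3 + 2 = 17)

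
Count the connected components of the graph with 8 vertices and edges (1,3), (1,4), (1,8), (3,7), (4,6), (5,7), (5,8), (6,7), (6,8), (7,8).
2 (components: {1, 3, 4, 5, 6, 7, 8}, {2})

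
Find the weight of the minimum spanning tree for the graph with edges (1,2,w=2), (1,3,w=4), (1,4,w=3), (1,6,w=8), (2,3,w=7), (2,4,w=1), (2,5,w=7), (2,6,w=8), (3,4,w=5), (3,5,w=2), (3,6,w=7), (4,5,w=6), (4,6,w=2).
11 (MST edges: (1,2,w=2), (1,3,w=4), (2,4,w=1), (3,5,w=2), (4,6,w=2); sum of weights 2 + 4 + 1 + 2 + 2 = 11)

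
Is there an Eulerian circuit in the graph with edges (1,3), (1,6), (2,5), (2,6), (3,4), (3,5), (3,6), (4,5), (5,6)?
Yes (the graph is connected and all 6 vertices have even degree)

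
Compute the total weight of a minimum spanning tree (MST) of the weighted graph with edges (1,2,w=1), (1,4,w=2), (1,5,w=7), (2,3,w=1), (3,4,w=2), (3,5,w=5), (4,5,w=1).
5 (MST edges: (1,2,w=1), (1,4,w=2), (2,3,w=1), (4,5,w=1); sum of weights 1 + 2 + 1 + 1 = 5)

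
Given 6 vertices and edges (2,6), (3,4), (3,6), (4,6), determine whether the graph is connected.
No, it has 3 components: {1}, {2, 3, 4, 6}, {5}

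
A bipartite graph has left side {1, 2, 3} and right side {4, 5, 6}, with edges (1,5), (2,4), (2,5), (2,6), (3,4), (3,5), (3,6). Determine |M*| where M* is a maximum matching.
3 (matching: (1,5), (2,6), (3,4); upper bound min(|L|,|R|) = min(3,3) = 3)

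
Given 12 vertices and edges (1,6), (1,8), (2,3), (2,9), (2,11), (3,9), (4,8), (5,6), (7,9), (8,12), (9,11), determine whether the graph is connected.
No, it has 3 components: {1, 4, 5, 6, 8, 12}, {2, 3, 7, 9, 11}, {10}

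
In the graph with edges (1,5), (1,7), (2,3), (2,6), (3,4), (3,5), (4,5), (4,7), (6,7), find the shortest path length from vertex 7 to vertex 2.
2 (path: 7 -> 6 -> 2, 2 edges)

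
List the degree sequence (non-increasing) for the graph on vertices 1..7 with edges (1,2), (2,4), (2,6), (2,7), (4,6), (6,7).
[4, 3, 2, 2, 1, 0, 0] (degrees: deg(1)=1, deg(2)=4, deg(3)=0, deg(4)=2, deg(5)=0, deg(6)=3, deg(7)=2)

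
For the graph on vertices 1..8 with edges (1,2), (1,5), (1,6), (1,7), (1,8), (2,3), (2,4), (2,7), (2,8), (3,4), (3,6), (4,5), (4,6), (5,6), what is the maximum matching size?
4 (matching: (1,7), (2,8), (3,6), (4,5); upper bound floor(n/2) = floor(8/2) = 4)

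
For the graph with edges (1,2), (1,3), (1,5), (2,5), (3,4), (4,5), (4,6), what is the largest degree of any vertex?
3 (attained at vertices 1, 4, 5)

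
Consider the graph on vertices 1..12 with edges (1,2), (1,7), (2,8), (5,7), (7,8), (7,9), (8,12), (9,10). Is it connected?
No, it has 5 components: {1, 2, 5, 7, 8, 9, 10, 12}, {3}, {4}, {6}, {11}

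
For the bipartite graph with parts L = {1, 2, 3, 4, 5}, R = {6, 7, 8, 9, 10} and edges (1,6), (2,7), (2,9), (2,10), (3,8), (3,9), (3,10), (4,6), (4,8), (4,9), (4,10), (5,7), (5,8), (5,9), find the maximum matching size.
5 (matching: (1,6), (2,10), (3,9), (4,8), (5,7); upper bound min(|L|,|R|) = min(5,5) = 5)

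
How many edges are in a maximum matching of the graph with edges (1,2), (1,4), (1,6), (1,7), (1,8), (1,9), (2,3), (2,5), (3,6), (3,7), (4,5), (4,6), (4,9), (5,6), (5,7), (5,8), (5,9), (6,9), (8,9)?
4 (matching: (1,8), (3,6), (4,9), (5,7); upper bound floor(n/2) = floor(9/2) = 4)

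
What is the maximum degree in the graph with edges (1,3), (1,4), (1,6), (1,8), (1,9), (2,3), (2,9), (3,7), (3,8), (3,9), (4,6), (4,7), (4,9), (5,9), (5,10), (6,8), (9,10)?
6 (attained at vertex 9)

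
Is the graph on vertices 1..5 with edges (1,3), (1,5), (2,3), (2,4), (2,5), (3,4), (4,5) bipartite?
No (odd cycle of length 3: 4 -> 5 -> 2 -> 4)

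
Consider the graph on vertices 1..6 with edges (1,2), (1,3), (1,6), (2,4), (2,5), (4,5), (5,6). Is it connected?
Yes (BFS from 1 visits [1, 2, 3, 6, 4, 5] — all 6 vertices reached)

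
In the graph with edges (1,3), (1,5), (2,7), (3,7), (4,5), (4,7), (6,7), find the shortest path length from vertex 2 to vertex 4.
2 (path: 2 -> 7 -> 4, 2 edges)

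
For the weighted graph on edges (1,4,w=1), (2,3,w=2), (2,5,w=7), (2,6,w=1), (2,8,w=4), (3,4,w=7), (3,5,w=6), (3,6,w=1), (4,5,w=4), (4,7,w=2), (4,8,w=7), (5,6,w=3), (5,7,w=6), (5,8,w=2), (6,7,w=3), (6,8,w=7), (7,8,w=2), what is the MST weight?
12 (MST edges: (1,4,w=1), (2,6,w=1), (3,6,w=1), (4,7,w=2), (5,6,w=3), (5,8,w=2), (7,8,w=2); sum of weights 1 + 1 + 1 + 2 + 3 + 2 + 2 = 12)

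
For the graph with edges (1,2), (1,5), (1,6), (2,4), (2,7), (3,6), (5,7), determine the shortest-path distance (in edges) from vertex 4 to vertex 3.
4 (path: 4 -> 2 -> 1 -> 6 -> 3, 4 edges)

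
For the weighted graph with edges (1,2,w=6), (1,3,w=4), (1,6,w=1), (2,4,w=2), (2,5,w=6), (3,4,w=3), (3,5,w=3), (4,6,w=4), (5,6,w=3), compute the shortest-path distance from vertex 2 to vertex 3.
5 (path: 2 -> 4 -> 3; weights 2 + 3 = 5)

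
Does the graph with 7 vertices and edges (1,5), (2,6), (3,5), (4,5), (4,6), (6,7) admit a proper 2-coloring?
Yes. Partition: {1, 2, 3, 4, 7}, {5, 6}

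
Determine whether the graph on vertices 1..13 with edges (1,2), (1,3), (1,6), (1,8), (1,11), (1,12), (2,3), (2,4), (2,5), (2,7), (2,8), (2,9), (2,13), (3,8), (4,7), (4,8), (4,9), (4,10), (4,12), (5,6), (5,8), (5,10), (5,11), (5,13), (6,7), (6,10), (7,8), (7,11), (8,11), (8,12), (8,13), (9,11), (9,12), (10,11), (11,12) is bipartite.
No (odd cycle of length 3: 2 -> 1 -> 8 -> 2)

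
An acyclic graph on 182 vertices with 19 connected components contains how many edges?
163 (Each of the 19 component trees on V_i vertices has V_i - 1 edges; summing gives V - C = 182 - 19 = 163)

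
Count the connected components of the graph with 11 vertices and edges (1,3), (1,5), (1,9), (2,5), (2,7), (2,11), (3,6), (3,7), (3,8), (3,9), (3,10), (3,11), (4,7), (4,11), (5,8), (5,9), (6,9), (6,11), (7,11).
1 (components: {1, 2, 3, 4, 5, 6, 7, 8, 9, 10, 11})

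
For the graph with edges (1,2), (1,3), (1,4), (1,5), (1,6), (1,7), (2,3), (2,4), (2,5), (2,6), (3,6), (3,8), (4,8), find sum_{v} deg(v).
26 (handshake: sum of degrees = 2|E| = 2 x 13 = 26)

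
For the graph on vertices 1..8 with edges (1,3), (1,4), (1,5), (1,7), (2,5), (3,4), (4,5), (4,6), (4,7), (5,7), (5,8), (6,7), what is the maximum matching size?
3 (matching: (1,7), (4,6), (5,8); upper bound floor(n/2) = floor(8/2) = 4)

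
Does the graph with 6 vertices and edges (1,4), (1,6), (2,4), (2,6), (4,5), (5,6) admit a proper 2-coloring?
Yes. Partition: {1, 2, 3, 5}, {4, 6}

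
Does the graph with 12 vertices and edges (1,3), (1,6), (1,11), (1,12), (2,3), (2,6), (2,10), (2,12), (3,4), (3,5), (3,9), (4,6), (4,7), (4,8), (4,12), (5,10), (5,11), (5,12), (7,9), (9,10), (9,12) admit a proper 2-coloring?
Yes. Partition: {1, 2, 4, 5, 9}, {3, 6, 7, 8, 10, 11, 12}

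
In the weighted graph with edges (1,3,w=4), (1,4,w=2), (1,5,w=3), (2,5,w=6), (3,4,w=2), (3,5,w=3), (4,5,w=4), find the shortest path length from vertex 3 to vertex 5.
3 (path: 3 -> 5; weights 3 = 3)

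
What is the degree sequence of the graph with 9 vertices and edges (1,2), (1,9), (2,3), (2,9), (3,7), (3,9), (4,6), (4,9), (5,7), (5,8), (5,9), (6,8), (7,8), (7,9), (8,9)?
[7, 4, 4, 3, 3, 3, 2, 2, 2] (degrees: deg(1)=2, deg(2)=3, deg(3)=3, deg(4)=2, deg(5)=3, deg(6)=2, deg(7)=4, deg(8)=4, deg(9)=7)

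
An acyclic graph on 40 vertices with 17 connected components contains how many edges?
23 (Each of the 17 component trees on V_i vertices has V_i - 1 edges; summing gives V - C = 40 - 17 = 23)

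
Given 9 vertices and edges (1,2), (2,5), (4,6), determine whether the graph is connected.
No, it has 6 components: {1, 2, 5}, {3}, {4, 6}, {7}, {8}, {9}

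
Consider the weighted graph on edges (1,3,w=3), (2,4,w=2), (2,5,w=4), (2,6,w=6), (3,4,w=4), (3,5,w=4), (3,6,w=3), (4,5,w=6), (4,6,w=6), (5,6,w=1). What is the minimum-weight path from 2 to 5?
4 (path: 2 -> 5; weights 4 = 4)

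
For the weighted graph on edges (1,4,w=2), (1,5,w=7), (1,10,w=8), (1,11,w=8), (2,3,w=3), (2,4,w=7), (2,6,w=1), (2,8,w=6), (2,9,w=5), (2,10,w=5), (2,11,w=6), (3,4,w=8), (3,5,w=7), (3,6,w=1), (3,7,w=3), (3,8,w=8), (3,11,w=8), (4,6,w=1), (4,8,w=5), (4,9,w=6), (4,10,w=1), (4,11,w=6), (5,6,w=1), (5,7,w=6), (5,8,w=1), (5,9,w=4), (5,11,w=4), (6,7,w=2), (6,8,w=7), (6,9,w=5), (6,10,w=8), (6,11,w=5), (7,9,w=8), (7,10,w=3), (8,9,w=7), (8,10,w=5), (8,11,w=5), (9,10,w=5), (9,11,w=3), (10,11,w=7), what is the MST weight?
17 (MST edges: (1,4,w=2), (2,6,w=1), (3,6,w=1), (4,6,w=1), (4,10,w=1), (5,6,w=1), (5,8,w=1), (5,9,w=4), (6,7,w=2), (9,11,w=3); sum of weights 2 + 1 + 1 + 1 + 1 + 1 + 1 + 4 + 2 + 3 = 17)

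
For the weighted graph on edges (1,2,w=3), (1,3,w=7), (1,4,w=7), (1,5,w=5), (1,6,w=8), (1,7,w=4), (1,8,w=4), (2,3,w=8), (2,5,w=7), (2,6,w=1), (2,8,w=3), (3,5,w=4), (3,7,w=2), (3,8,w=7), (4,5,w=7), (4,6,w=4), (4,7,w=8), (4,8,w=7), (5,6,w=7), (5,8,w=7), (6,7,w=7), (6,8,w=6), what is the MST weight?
21 (MST edges: (1,2,w=3), (1,7,w=4), (2,6,w=1), (2,8,w=3), (3,5,w=4), (3,7,w=2), (4,6,w=4); sum of weights 3 + 4 + 1 + 3 + 4 + 2 + 4 = 21)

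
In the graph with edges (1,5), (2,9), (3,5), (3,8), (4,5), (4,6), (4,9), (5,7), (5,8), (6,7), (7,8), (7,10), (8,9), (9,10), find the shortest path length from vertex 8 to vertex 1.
2 (path: 8 -> 5 -> 1, 2 edges)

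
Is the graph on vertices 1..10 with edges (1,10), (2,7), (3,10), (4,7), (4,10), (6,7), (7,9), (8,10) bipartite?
Yes. Partition: {1, 2, 3, 4, 5, 6, 8, 9}, {7, 10}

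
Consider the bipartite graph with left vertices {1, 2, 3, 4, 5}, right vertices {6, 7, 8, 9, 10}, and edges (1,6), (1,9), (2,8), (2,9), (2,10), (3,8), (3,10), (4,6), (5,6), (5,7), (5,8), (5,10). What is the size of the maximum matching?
5 (matching: (1,9), (2,10), (3,8), (4,6), (5,7); upper bound min(|L|,|R|) = min(5,5) = 5)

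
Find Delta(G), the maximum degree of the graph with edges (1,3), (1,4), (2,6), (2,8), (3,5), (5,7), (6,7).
2 (attained at vertices 1, 2, 3, 5, 6, 7)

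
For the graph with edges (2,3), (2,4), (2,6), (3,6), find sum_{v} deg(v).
8 (handshake: sum of degrees = 2|E| = 2 x 4 = 8)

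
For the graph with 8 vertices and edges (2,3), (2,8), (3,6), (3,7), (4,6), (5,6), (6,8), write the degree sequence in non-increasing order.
[4, 3, 2, 2, 1, 1, 1, 0] (degrees: deg(1)=0, deg(2)=2, deg(3)=3, deg(4)=1, deg(5)=1, deg(6)=4, deg(7)=1, deg(8)=2)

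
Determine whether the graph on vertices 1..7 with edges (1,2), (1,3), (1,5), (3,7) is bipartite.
Yes. Partition: {1, 4, 6, 7}, {2, 3, 5}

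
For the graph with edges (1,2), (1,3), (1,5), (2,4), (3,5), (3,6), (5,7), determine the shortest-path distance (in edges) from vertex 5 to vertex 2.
2 (path: 5 -> 1 -> 2, 2 edges)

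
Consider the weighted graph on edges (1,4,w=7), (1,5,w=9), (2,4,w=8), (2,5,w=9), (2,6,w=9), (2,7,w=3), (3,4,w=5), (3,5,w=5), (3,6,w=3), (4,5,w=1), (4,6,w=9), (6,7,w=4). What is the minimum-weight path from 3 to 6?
3 (path: 3 -> 6; weights 3 = 3)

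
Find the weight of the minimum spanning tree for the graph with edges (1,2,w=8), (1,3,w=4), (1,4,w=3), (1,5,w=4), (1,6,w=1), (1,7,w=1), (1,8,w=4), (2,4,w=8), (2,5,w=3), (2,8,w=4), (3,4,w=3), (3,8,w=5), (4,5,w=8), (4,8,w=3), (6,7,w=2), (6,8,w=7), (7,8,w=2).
17 (MST edges: (1,4,w=3), (1,5,w=4), (1,6,w=1), (1,7,w=1), (2,5,w=3), (3,4,w=3), (7,8,w=2); sum of weights 3 + 4 + 1 + 1 + 3 + 3 + 2 = 17)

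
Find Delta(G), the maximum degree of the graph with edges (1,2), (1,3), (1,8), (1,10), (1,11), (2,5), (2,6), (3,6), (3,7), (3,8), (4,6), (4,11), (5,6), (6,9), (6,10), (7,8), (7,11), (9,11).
6 (attained at vertex 6)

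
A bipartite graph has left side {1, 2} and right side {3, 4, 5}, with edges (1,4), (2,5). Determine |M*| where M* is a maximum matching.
2 (matching: (1,4), (2,5); upper bound min(|L|,|R|) = min(2,3) = 2)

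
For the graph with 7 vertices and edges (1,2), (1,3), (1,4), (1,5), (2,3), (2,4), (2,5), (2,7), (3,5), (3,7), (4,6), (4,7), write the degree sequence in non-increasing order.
[5, 4, 4, 4, 3, 3, 1] (degrees: deg(1)=4, deg(2)=5, deg(3)=4, deg(4)=4, deg(5)=3, deg(6)=1, deg(7)=3)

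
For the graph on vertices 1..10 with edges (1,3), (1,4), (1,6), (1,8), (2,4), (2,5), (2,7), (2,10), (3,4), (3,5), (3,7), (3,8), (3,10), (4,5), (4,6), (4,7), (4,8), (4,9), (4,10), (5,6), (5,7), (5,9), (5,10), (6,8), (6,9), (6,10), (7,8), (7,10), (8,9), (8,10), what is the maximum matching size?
5 (matching: (1,8), (2,7), (3,4), (5,10), (6,9); upper bound floor(n/2) = floor(10/2) = 5)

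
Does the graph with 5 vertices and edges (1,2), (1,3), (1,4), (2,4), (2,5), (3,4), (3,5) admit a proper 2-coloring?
No (odd cycle of length 3: 2 -> 1 -> 4 -> 2)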